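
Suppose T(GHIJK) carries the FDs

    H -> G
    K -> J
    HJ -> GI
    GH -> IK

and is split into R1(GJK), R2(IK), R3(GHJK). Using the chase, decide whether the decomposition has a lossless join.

No

Chase test. Columns are GHIJK; row i has aⱼ where attribute j ∈ Ri, else bᵢⱼ.
Initial tableau (one row per fragment):
  row 1: a1 b12 b13 a4 a5
  row 2: b21 b22 a3 b24 a5
  row 3: a1 a2 b33 a4 a5
Rows 1 and 2 agree on K; apply K→J and equate their J entries.
No row becomes fully distinguished — the join is lossy.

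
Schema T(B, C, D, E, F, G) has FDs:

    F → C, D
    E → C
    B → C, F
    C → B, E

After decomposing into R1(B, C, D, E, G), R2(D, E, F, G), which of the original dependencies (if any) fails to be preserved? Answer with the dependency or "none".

none

F → C, D: restricted closure across fragments reaches C, D.
E → C lies within R1.
B → C, F: restricted closure across fragments reaches C, F.
C → B, E lies within R1.
Every dependency is enforceable on the fragments, so the decomposition is dependency-preserving.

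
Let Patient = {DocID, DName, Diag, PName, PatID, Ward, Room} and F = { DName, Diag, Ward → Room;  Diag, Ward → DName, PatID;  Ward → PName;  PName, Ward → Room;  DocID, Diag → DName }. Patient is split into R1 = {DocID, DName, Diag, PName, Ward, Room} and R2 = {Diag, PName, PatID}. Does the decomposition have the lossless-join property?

No

Common attributes: R1 ∩ R2 = {Diag, PName}.
No dependency enlarges {Diag, PName}, so (Diag, PName)⁺ = {Diag, PName}.
The closure contains neither all of R1 = {DocID, DName, Diag, PName, Ward, Room} nor all of R2 = {Diag, PName, PatID}, so the common attributes are not a superkey of either fragment. The join is lossy.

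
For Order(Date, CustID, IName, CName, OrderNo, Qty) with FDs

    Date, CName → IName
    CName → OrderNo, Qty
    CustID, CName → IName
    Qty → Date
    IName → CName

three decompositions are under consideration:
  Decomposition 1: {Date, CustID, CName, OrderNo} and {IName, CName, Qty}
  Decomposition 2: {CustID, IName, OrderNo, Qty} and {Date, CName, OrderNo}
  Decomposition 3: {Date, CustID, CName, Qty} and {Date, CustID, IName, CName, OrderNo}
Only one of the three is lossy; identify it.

Decomposition 2

Decomposition 1: common = {CName}, closure = {Date, IName, CName, OrderNo, Qty} → lossless.
Decomposition 2: common = {OrderNo}, closure = {OrderNo} → lossy.
Decomposition 3: common = {Date, CustID, CName}, closure = {Date, CustID, IName, CName, OrderNo, Qty} → lossless.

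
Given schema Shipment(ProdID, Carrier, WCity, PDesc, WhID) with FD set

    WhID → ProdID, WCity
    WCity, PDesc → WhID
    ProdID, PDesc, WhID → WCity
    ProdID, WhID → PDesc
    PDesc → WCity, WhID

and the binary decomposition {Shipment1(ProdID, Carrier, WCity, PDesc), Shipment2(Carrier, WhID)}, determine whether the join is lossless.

No

Common attributes: Shipment1 ∩ Shipment2 = {Carrier}.
No dependency enlarges {Carrier}, so (Carrier)⁺ = {Carrier}.
The closure contains neither all of Shipment1 = {ProdID, Carrier, WCity, PDesc} nor all of Shipment2 = {Carrier, WhID}, so the common attributes are not a superkey of either fragment. The join is lossy.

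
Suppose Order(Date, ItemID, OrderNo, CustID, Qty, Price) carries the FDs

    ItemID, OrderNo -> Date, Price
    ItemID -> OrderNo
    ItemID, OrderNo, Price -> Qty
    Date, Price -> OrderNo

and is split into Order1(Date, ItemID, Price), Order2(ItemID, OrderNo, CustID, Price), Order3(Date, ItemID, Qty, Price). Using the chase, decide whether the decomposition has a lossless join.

Yes

Chase test. Columns are Date, ItemID, OrderNo, CustID, Qty, Price; row i has aⱼ where attribute j ∈ Orderi, else bᵢⱼ.
Initial tableau (one row per fragment):
  row 1: a1 a2 b13 b14 b15 a6
  row 2: b21 a2 a3 a4 b25 a6
  row 3: a1 a2 b33 b34 a5 a6
Rows 1 and 2 agree on ItemID; apply ItemID→OrderNo and equate their OrderNo entries.
Rows 1 and 3 agree on ItemID; apply ItemID→OrderNo and equate their OrderNo entries.
Rows 1 and 2 agree on ItemID, OrderNo, Price; apply ItemID, OrderNo, Price→Qty and equate their Qty entries.
Rows 1 and 3 agree on ItemID, OrderNo, Price; apply ItemID, OrderNo, Price→Qty and equate their Qty entries.
Rows 1 and 2 agree on ItemID, OrderNo; apply ItemID, OrderNo→Date, Price and equate their Date, Price entries.
Row 2 is now all distinguished symbols — the join is lossless.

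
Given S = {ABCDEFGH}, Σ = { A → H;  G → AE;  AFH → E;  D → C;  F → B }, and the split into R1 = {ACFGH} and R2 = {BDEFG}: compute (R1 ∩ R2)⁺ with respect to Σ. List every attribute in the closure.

ABEFGH

R1 ∩ R2 = {FG}.
G → AE applies, adding AE
F → B applies, adding B
A → H applies, adding H
Closure: {ABEFGH}.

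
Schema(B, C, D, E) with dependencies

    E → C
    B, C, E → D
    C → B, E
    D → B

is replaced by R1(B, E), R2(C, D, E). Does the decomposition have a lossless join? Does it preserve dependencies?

lossless but not dependency-preserving

Lossless test: (E)⁺ = {B, C, D, E}, which contains all of one fragment — lossless.
Dependency preservation: the restricted closure of {D} across the fragments never reaches {B}, so D → B cannot be enforced without a join — not preserved.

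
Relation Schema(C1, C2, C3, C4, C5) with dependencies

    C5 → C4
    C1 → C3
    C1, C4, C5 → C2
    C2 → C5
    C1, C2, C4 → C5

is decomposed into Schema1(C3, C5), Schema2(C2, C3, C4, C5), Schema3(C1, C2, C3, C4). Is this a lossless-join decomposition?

Chase test. Columns are C1, C2, C3, C4, C5; row i has aⱼ where attribute j ∈ Schemai, else bᵢⱼ.
Initial tableau (one row per fragment):
  row 1: b11 b12 a3 b14 a5
  row 2: b21 a2 a3 a4 a5
  row 3: a1 a2 a3 a4 b35
Rows 1 and 2 agree on C5; apply C5→C4 and equate their C4 entries.
Rows 2 and 3 agree on C2; apply C2→C5 and equate their C5 entries.
Row 3 is now all distinguished symbols — the join is lossless.

Yes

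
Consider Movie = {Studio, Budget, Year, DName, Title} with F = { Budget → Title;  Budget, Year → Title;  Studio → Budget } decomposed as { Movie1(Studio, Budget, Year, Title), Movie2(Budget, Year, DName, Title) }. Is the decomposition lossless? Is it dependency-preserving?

lossy but dependency-preserving

Lossless test: (Budget, Year, Title)⁺ = {Budget, Year, Title}, which is a superkey of neither fragment — lossy.
Dependency preservation: every FD's attributes lie within a single fragment, so each can be enforced locally — preserved.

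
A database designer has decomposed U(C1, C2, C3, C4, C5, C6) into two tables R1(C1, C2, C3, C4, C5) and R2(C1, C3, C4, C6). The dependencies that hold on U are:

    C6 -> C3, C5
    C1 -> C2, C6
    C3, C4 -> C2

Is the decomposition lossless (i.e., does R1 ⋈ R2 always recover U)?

Common attributes: R1 ∩ R2 = {C1, C3, C4}.
Closure of {C1, C3, C4}: C1 → C2, C6 applies, adding C2, C6; C6 → C3, C5 applies, adding C5. So (C1, C3, C4)⁺ = {C1, C2, C3, C4, C5, C6}.
This closure contains every attribute of R1, so R1 ∩ R2 → R1. The join is lossless.

Yes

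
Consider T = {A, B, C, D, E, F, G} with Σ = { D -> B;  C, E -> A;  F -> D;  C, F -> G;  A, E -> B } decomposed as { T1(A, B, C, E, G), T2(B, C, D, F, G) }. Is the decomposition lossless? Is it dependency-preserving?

Lossless test: (B, C, G)⁺ = {B, C, G}, which is a superkey of neither fragment — lossy.
Dependency preservation: every FD's attributes lie within a single fragment, so each can be enforced locally — preserved.

lossy but dependency-preserving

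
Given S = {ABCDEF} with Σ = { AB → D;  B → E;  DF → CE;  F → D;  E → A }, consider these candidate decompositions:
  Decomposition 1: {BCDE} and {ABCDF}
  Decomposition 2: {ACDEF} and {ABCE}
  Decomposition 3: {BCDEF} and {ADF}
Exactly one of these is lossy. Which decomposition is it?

Decomposition 2

Decomposition 1: common = {BCD}, closure = {ABCDE} → lossless.
Decomposition 2: common = {ACE}, closure = {ACE} → lossy.
Decomposition 3: common = {DF}, closure = {ACDEF} → lossless.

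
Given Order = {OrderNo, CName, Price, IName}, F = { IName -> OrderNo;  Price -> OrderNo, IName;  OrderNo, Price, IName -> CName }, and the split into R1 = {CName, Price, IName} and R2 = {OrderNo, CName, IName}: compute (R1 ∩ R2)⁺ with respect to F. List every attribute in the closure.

OrderNo, CName, IName

R1 ∩ R2 = {CName, IName}.
IName → OrderNo applies, adding OrderNo
Closure: {OrderNo, CName, IName}.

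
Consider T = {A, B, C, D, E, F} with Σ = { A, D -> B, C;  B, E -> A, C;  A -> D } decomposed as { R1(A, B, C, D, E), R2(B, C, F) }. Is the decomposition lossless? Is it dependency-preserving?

lossy but dependency-preserving

Lossless test: (B, C)⁺ = {B, C}, which is a superkey of neither fragment — lossy.
Dependency preservation: every FD's attributes lie within a single fragment, so each can be enforced locally — preserved.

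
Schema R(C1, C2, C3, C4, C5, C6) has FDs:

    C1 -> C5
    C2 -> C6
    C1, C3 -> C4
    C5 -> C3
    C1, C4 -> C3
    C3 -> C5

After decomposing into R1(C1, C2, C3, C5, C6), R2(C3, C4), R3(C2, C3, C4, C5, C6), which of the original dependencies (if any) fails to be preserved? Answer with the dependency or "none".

Check C1, C3 → C4: no single fragment contains all of {C1, C3, C4}, and the restricted closure of {C1, C3} across the fragments never reaches {C4}.
C1 → C5 is preserved.
C2 → C6 is preserved.
C5 → C3 is preserved.
C1, C4 → C3 is preserved.
C3 → C5 is preserved.

C1, C3 -> C4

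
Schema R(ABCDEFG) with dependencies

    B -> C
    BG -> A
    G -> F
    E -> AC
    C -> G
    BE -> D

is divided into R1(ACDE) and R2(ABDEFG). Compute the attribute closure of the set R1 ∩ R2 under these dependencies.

R1 ∩ R2 = {ADE}.
E → AC applies, adding C
C → G applies, adding G
G → F applies, adding F
Closure: {ACDEFG}.

ACDEFG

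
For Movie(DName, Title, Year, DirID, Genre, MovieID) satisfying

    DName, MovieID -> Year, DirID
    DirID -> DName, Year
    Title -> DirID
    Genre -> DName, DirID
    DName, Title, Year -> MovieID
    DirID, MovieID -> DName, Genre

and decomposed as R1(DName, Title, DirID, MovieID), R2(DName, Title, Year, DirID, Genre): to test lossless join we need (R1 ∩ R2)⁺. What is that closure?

DName, Title, Year, DirID, Genre, MovieID

R1 ∩ R2 = {DName, Title, DirID}.
DirID → DName, Year applies, adding Year
DName, Title, Year → MovieID applies, adding MovieID
DirID, MovieID → DName, Genre applies, adding Genre
Closure: {DName, Title, Year, DirID, Genre, MovieID}.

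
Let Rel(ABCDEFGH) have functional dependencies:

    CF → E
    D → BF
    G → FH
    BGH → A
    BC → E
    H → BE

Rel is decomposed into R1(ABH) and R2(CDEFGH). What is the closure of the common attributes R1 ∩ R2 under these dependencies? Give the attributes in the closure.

BEH

R1 ∩ R2 = {H}.
H → BE applies, adding BE
Closure: {BEH}.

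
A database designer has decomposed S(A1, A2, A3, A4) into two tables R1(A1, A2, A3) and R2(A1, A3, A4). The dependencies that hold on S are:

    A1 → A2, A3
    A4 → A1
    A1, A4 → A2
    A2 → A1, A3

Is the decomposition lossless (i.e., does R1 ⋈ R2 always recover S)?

Yes

Common attributes: R1 ∩ R2 = {A1, A3}.
Closure of {A1, A3}: A1 → A2, A3 applies, adding A2. So (A1, A3)⁺ = {A1, A2, A3}.
This closure contains every attribute of R1, so R1 ∩ R2 → R1. The join is lossless.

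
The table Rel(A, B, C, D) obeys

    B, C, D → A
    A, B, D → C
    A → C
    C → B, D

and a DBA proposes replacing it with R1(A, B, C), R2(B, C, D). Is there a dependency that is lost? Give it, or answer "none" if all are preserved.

B, C, D → A: restricted closure across fragments reaches A.
A, B, D → C: restricted closure across fragments reaches C.
A → C lies within R1.
C → B, D lies within R2.
Every dependency is enforceable on the fragments, so the decomposition is dependency-preserving.

none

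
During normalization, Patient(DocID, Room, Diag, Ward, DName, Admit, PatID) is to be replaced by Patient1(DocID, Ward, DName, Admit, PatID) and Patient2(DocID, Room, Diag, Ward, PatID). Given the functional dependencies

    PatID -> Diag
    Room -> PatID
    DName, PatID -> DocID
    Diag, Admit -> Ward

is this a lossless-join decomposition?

Common attributes: Patient1 ∩ Patient2 = {DocID, Ward, PatID}.
Closure of {DocID, Ward, PatID}: PatID → Diag applies, adding Diag. So (DocID, Ward, PatID)⁺ = {DocID, Diag, Ward, PatID}.
The closure contains neither all of Patient1 = {DocID, Ward, DName, Admit, PatID} nor all of Patient2 = {DocID, Room, Diag, Ward, PatID}, so the common attributes are not a superkey of either fragment. The join is lossy.

No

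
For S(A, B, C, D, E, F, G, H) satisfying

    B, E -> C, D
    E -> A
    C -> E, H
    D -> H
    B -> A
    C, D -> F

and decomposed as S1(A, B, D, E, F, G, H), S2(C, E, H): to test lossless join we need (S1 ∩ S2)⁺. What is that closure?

S1 ∩ S2 = {E, H}.
E → A applies, adding A
Closure: {A, E, H}.

A, E, H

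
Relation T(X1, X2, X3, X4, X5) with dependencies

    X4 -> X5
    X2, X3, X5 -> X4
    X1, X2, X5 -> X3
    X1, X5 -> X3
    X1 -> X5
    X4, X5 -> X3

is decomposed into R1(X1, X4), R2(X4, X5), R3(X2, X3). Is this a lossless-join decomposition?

No

Chase test. Columns are X1, X2, X3, X4, X5; row i has aⱼ where attribute j ∈ Ri, else bᵢⱼ.
Initial tableau (one row per fragment):
  row 1: a1 b12 b13 a4 b15
  row 2: b21 b22 b23 a4 a5
  row 3: b31 a2 a3 b34 b35
Rows 1 and 2 agree on X4; apply X4→X5 and equate their X5 entries.
Rows 1 and 2 agree on X4, X5; apply X4, X5→X3 and equate their X3 entries.
No row becomes fully distinguished — the join is lossy.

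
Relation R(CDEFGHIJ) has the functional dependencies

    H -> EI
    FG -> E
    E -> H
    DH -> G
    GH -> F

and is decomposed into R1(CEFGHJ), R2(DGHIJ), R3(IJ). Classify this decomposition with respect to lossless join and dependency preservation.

lossy but dependency-preserving

Lossless test (chase): Rows 1 and 2 agree on H; apply H→EI and equate their EI entries. Rows 1 and 2 agree on GH; apply GH→F and equate their F entries. No row becomes fully distinguished — the join is lossy.
Dependency preservation: H → EI is not contained in any single fragment, but the restricted closure of its left-hand side across the fragments still reaches the right-hand side; the remaining FDs each lie inside some fragment. All dependencies are preserved.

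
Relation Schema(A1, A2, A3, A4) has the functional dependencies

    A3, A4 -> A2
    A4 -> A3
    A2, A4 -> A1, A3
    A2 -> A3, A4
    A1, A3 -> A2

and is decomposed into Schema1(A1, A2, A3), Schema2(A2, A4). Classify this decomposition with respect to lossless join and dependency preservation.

Lossless test: (A2)⁺ = {A1, A2, A3, A4}, which contains all of one fragment — lossless.
Dependency preservation: A3, A4 → A2; A4 → A3; A2, A4 → A1, A3; A2 → A3, A4 are not contained in any single fragment, but the restricted closure of each left-hand side across the fragments still reaches the right-hand side; the remaining FDs each lie inside some fragment. All dependencies are preserved.

lossless and dependency-preserving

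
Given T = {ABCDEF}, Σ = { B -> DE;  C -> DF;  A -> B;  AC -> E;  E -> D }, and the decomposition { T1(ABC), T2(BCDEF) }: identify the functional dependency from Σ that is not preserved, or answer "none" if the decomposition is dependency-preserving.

none

B → DE lies within T2.
C → DF lies within T2.
A → B lies within T1.
AC → E: restricted closure across fragments reaches E.
E → D lies within T2.
Every dependency is enforceable on the fragments, so the decomposition is dependency-preserving.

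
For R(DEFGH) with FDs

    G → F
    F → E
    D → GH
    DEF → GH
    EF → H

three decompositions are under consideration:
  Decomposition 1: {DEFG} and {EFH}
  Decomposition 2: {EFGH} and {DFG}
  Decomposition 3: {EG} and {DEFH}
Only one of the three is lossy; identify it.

Decomposition 3

Decomposition 1: common = {EF}, closure = {EFH} → lossless.
Decomposition 2: common = {FG}, closure = {EFGH} → lossless.
Decomposition 3: common = {E}, closure = {E} → lossy.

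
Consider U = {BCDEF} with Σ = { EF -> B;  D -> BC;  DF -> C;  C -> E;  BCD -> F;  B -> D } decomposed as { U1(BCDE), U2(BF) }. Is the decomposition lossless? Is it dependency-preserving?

Lossless test: (B)⁺ = {BCDEF}, which contains all of one fragment — lossless.
Dependency preservation: the restricted closure of {EF} across the fragments never reaches {B}, so EF → B cannot be enforced without a join — not preserved.

lossless but not dependency-preserving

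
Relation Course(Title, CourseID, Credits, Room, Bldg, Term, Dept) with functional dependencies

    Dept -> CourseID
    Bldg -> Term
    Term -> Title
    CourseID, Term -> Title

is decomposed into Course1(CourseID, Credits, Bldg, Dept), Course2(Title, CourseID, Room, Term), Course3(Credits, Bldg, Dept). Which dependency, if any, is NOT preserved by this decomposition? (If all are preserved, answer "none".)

Bldg -> Term

Check Bldg → Term: no single fragment contains all of {Bldg, Term}, and the restricted closure of {Bldg} across the fragments never reaches {Term}.
Dept → CourseID is preserved.
Term → Title is preserved.
CourseID, Term → Title is preserved.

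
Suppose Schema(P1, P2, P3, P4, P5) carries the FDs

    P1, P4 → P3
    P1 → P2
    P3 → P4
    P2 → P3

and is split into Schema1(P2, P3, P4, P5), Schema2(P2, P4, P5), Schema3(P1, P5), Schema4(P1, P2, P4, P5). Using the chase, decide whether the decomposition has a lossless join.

Yes

Chase test. Columns are P1, P2, P3, P4, P5; row i has aⱼ where attribute j ∈ Schemai, else bᵢⱼ.
Initial tableau (one row per fragment):
  row 1: b11 a2 a3 a4 a5
  row 2: b21 a2 b23 a4 a5
  row 3: a1 b32 b33 b34 a5
  row 4: a1 a2 b43 a4 a5
Rows 3 and 4 agree on P1; apply P1→P2 and equate their P2 entries.
Rows 1 and 2 agree on P2; apply P2→P3 and equate their P3 entries.
Rows 1 and 3 agree on P2; apply P2→P3 and equate their P3 entries.
Rows 1 and 4 agree on P2; apply P2→P3 and equate their P3 entries.
Rows 1 and 3 agree on P3; apply P3→P4 and equate their P4 entries.
Row 3 is now all distinguished symbols — the join is lossless.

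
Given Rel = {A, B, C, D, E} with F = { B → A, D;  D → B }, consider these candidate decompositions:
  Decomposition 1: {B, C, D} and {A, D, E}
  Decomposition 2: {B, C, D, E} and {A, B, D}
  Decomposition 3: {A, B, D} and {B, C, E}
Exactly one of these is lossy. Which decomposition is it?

Decomposition 1: common = {D}, closure = {A, B, D} → lossy.
Decomposition 2: common = {B, D}, closure = {A, B, D} → lossless.
Decomposition 3: common = {B}, closure = {A, B, D} → lossless.

Decomposition 1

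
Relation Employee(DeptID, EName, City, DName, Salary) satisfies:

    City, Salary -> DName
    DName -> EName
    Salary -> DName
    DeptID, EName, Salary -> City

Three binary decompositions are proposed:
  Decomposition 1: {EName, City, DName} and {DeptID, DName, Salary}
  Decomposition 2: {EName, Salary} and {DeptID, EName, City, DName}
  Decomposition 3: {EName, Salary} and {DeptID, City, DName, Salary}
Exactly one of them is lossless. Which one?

Decomposition 3

Decomposition 1: common = {DName}, closure = {EName, DName} → lossy.
Decomposition 2: common = {EName}, closure = {EName} → lossy.
Decomposition 3: common = {Salary}, closure = {EName, DName, Salary} → lossless.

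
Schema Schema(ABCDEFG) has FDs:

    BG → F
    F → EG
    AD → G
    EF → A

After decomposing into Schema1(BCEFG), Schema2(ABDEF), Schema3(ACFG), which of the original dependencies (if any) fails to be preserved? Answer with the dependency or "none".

Check AD → G: no single fragment contains all of {ADG}, and the restricted closure of {AD} across the fragments never reaches {G}.
BG → F is preserved.
F → EG is preserved.
EF → A is preserved.

AD → G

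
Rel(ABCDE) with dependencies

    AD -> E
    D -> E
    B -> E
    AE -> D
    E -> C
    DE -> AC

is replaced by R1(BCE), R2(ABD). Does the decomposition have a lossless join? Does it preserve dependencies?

Lossless test: (B)⁺ = {BCE}, which contains all of one fragment — lossless.
Dependency preservation: the restricted closure of {AD} across the fragments never reaches {E}, so AD → E cannot be enforced without a join — not preserved.

lossless but not dependency-preserving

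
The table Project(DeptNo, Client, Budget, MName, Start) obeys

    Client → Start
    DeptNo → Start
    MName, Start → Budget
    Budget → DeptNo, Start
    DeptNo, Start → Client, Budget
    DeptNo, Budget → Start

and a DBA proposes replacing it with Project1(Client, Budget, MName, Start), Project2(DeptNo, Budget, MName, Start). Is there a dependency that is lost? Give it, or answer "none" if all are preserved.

none

Client → Start lies within Project1.
DeptNo → Start lies within Project2.
MName, Start → Budget lies within Project1.
Budget → DeptNo, Start lies within Project2.
DeptNo, Start → Client, Budget: restricted closure across fragments reaches Client, Budget.
DeptNo, Budget → Start lies within Project2.
Every dependency is enforceable on the fragments, so the decomposition is dependency-preserving.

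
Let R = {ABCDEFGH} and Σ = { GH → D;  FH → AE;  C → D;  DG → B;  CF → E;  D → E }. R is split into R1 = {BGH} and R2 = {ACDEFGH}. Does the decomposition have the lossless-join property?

Common attributes: R1 ∩ R2 = {GH}.
Closure of {GH}: GH → D applies, adding D; DG → B applies, adding B; D → E applies, adding E. So (GH)⁺ = {BDEGH}.
This closure contains every attribute of R1, so R1 ∩ R2 → R1. The join is lossless.

Yes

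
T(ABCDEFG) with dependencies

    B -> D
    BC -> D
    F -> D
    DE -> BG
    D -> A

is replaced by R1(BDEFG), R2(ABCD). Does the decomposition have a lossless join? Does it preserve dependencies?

Lossless test: (BD)⁺ = {ABD}, which is a superkey of neither fragment — lossy.
Dependency preservation: every FD's attributes lie within a single fragment, so each can be enforced locally — preserved.

lossy but dependency-preserving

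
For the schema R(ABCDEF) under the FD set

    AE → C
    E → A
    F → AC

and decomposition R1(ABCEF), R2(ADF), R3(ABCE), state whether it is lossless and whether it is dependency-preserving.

lossy but dependency-preserving

Lossless test (chase): Rows 1 and 2 agree on F; apply F→AC and equate their AC entries. No row becomes fully distinguished — the join is lossy.
Dependency preservation: every FD's attributes lie within a single fragment, so each can be enforced locally — preserved.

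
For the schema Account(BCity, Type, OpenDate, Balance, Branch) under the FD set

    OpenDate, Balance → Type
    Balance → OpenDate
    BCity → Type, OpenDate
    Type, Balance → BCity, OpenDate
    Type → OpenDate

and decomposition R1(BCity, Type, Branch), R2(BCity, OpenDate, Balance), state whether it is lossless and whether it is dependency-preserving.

lossy and not dependency-preserving

Lossless test: (BCity)⁺ = {BCity, Type, OpenDate}, which is a superkey of neither fragment — lossy.
Dependency preservation: the restricted closure of {Type} across the fragments never reaches {OpenDate}, so Type → OpenDate cannot be enforced without a join — not preserved.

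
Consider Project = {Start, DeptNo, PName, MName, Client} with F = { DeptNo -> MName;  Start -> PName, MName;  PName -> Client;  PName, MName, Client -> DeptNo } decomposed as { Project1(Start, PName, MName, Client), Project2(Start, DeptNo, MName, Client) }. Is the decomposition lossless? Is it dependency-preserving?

lossless but not dependency-preserving

Lossless test: (Start, MName, Client)⁺ = {Start, DeptNo, PName, MName, Client}, which contains all of one fragment — lossless.
Dependency preservation: the restricted closure of {PName, MName, Client} across the fragments never reaches {DeptNo}, so PName, MName, Client → DeptNo cannot be enforced without a join — not preserved.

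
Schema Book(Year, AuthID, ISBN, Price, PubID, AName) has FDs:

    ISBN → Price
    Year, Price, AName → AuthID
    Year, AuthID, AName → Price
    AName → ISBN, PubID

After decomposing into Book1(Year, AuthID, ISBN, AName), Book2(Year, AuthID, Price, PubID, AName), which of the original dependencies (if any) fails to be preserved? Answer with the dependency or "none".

ISBN → Price

Check ISBN → Price: no single fragment contains all of {ISBN, Price}, and the restricted closure of {ISBN} across the fragments never reaches {Price}.
Year, Price, AName → AuthID is preserved.
Year, AuthID, AName → Price is preserved.
AName → ISBN, PubID is preserved.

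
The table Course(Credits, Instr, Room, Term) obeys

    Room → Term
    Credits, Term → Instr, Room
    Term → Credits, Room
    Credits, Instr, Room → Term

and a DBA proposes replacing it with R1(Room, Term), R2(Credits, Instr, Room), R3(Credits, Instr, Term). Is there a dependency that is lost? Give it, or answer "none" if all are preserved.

Room → Term lies within R1.
Credits, Term → Instr, Room: restricted closure across fragments reaches Instr, Room.
Term → Credits, Room: restricted closure across fragments reaches Credits, Room.
Credits, Instr, Room → Term: restricted closure across fragments reaches Term.
Every dependency is enforceable on the fragments, so the decomposition is dependency-preserving.

none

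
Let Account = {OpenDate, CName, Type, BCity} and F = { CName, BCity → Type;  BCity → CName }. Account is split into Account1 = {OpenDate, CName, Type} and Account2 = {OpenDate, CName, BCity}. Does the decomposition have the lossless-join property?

No

Common attributes: Account1 ∩ Account2 = {OpenDate, CName}.
No dependency enlarges {OpenDate, CName}, so (OpenDate, CName)⁺ = {OpenDate, CName}.
The closure contains neither all of Account1 = {OpenDate, CName, Type} nor all of Account2 = {OpenDate, CName, BCity}, so the common attributes are not a superkey of either fragment. The join is lossy.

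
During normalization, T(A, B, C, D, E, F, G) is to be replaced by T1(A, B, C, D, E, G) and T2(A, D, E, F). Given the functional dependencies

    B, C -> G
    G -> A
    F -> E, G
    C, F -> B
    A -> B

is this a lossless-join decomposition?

Common attributes: T1 ∩ T2 = {A, D, E}.
Closure of {A, D, E}: A → B applies, adding B. So (A, D, E)⁺ = {A, B, D, E}.
The closure contains neither all of T1 = {A, B, C, D, E, G} nor all of T2 = {A, D, E, F}, so the common attributes are not a superkey of either fragment. The join is lossy.

No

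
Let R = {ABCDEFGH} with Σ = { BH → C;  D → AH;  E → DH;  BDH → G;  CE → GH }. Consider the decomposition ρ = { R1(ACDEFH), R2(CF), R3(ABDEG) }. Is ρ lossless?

No

Chase test. Columns are ABCDEFGH; row i has aⱼ where attribute j ∈ Ri, else bᵢⱼ.
Initial tableau (one row per fragment):
  row 1: a1 b12 a3 a4 a5 a6 b17 a8
  row 2: b21 b22 a3 b24 b25 a6 b27 b28
  row 3: a1 a2 b33 a4 a5 b36 a7 b38
Rows 1 and 3 agree on D; apply D→AH and equate their AH entries.
No row becomes fully distinguished — the join is lossy.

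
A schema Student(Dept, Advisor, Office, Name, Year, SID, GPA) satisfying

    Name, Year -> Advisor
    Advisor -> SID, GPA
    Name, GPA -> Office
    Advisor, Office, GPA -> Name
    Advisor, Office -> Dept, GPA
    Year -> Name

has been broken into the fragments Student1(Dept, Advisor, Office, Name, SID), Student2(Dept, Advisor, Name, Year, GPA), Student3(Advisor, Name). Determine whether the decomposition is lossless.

Chase test. Columns are Dept, Advisor, Office, Name, Year, SID, GPA; row i has aⱼ where attribute j ∈ Studenti, else bᵢⱼ.
Initial tableau (one row per fragment):
  row 1: a1 a2 a3 a4 b15 a6 b17
  row 2: a1 a2 b23 a4 a5 b26 a7
  row 3: b31 a2 b33 a4 b35 b36 b37
Rows 1 and 2 agree on Advisor; apply Advisor→SID, GPA and equate their SID, GPA entries.
Rows 1 and 3 agree on Advisor; apply Advisor→SID, GPA and equate their SID, GPA entries.
Rows 1 and 2 agree on Name, GPA; apply Name, GPA→Office and equate their Office entries.
Rows 1 and 3 agree on Name, GPA; apply Name, GPA→Office and equate their Office entries.
Rows 1 and 3 agree on Advisor, Office; apply Advisor, Office→Dept, GPA and equate their Dept, GPA entries.
Row 2 is now all distinguished symbols — the join is lossless.

Yes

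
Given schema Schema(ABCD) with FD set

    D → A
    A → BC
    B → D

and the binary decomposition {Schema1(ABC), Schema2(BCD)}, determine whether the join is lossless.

Yes

Common attributes: Schema1 ∩ Schema2 = {BC}.
Closure of {BC}: B → D applies, adding D; D → A applies, adding A. So (BC)⁺ = {ABCD}.
This closure contains every attribute of Schema1, so Schema1 ∩ Schema2 → Schema1. The join is lossless.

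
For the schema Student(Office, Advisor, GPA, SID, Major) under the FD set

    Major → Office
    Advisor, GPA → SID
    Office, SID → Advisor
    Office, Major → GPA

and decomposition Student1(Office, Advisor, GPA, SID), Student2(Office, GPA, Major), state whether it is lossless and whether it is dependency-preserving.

lossy but dependency-preserving

Lossless test: (Office, GPA)⁺ = {Office, GPA}, which is a superkey of neither fragment — lossy.
Dependency preservation: every FD's attributes lie within a single fragment, so each can be enforced locally — preserved.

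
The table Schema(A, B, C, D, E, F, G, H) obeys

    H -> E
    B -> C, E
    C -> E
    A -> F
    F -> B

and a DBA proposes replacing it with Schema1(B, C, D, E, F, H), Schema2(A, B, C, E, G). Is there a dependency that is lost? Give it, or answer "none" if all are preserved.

Check A → F: no single fragment contains all of {A, F}, and the restricted closure of {A} across the fragments never reaches {F}.
H → E is preserved.
B → C, E is preserved.
C → E is preserved.
F → B is preserved.

A -> F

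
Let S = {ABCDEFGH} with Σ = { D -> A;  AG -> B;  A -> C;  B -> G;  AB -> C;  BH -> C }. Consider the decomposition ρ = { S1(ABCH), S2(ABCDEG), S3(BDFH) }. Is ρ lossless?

Chase test. Columns are ABCDEFGH; row i has aⱼ where attribute j ∈ Si, else bᵢⱼ.
Initial tableau (one row per fragment):
  row 1: a1 a2 a3 b14 b15 b16 b17 a8
  row 2: a1 a2 a3 a4 a5 b26 a7 b28
  row 3: b31 a2 b33 a4 b35 a6 b37 a8
Rows 2 and 3 agree on D; apply D→A and equate their A entries.
Rows 1 and 3 agree on A; apply A→C and equate their C entries.
Rows 1 and 2 agree on B; apply B→G and equate their G entries.
Rows 1 and 3 agree on B; apply B→G and equate their G entries.
No row becomes fully distinguished — the join is lossy.

No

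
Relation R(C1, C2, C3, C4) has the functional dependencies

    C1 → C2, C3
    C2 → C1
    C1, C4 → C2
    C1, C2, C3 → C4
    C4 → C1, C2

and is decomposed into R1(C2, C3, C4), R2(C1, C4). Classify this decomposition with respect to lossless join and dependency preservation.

lossless and dependency-preserving

Lossless test: (C4)⁺ = {C1, C2, C3, C4}, which contains all of one fragment — lossless.
Dependency preservation: C1 → C2, C3; C2 → C1; C1, C4 → C2; C1, C2, C3 → C4; C4 → C1, C2 are not contained in any single fragment, but the restricted closure of each left-hand side across the fragments still reaches the right-hand side; the remaining FDs each lie inside some fragment. All dependencies are preserved.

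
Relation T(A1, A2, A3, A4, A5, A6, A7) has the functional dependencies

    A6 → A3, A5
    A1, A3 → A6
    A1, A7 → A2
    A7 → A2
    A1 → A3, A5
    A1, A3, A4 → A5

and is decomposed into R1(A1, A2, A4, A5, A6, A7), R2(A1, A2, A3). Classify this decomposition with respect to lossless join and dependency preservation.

Lossless test: (A1, A2)⁺ = {A1, A2, A3, A5, A6}, which contains all of one fragment — lossless.
Dependency preservation: the restricted closure of {A6} across the fragments never reaches {A3, A5}, so A6 → A3, A5 cannot be enforced without a join — not preserved.

lossless but not dependency-preserving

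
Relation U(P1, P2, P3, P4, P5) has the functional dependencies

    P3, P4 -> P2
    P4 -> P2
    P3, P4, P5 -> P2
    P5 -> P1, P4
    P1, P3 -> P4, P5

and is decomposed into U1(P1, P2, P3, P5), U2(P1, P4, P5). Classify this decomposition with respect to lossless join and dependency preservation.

Lossless test: (P1, P5)⁺ = {P1, P2, P4, P5}, which contains all of one fragment — lossless.
Dependency preservation: the restricted closure of {P3, P4} across the fragments never reaches {P2}, so P3, P4 → P2 cannot be enforced without a join — not preserved.

lossless but not dependency-preserving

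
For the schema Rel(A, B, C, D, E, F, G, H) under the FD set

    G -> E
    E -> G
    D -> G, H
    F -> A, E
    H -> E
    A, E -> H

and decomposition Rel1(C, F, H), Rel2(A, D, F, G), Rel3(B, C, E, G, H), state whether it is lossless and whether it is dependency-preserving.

lossy and not dependency-preserving

Lossless test (chase): Rows 2 and 3 agree on G; apply G→E and equate their E entries. Rows 1 and 2 agree on F; apply F→A, E and equate their A, E entries. Rows 1 and 2 agree on A, E; apply A, E→H and equate their H entries. Rows 1 and 2 agree on E; apply E→G and equate their G entries. No row becomes fully distinguished — the join is lossy.
Dependency preservation: the restricted closure of {D} across the fragments never reaches {G, H}, so D → G, H cannot be enforced without a join — not preserved.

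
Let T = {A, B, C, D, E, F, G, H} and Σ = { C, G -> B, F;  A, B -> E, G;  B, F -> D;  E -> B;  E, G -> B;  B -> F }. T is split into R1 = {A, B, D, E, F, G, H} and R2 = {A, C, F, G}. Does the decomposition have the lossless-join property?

No

Common attributes: R1 ∩ R2 = {A, F, G}.
No dependency enlarges {A, F, G}, so (A, F, G)⁺ = {A, F, G}.
The closure contains neither all of R1 = {A, B, D, E, F, G, H} nor all of R2 = {A, C, F, G}, so the common attributes are not a superkey of either fragment. The join is lossy.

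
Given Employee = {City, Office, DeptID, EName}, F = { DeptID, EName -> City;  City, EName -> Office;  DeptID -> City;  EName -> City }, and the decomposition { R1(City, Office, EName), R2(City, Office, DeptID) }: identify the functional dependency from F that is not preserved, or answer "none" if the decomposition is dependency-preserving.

none

DeptID, EName → City: restricted closure across fragments reaches City.
City, EName → Office lies within R1.
DeptID → City lies within R2.
EName → City lies within R1.
Every dependency is enforceable on the fragments, so the decomposition is dependency-preserving.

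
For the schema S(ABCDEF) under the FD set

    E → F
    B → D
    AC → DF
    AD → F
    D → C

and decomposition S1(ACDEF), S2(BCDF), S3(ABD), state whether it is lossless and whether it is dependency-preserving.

Lossless test (chase): Rows 1 and 3 agree on AD; apply AD→F and equate their F entries. Rows 1 and 3 agree on D; apply D→C and equate their C entries. No row becomes fully distinguished — the join is lossy.
Dependency preservation: every FD's attributes lie within a single fragment, so each can be enforced locally — preserved.

lossy but dependency-preserving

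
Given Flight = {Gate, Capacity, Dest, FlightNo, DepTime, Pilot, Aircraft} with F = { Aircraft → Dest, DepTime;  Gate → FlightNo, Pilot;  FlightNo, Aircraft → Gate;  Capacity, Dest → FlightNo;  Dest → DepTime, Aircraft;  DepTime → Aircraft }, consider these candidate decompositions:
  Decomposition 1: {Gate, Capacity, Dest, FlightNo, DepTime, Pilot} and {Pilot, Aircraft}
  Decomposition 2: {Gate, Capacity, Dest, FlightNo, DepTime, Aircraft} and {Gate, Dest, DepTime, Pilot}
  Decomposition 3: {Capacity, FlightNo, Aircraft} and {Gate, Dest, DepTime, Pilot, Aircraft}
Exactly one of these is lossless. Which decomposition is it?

Decomposition 2

Decomposition 1: common = {Pilot}, closure = {Pilot} → lossy.
Decomposition 2: common = {Gate, Dest, DepTime}, closure = {Gate, Dest, FlightNo, DepTime, Pilot, Aircraft} → lossless.
Decomposition 3: common = {Aircraft}, closure = {Dest, DepTime, Aircraft} → lossy.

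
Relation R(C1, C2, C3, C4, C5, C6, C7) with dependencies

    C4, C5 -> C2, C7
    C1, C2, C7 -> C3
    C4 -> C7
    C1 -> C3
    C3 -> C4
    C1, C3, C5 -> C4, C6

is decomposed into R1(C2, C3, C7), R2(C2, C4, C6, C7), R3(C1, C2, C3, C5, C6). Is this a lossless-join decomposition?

No

Chase test. Columns are C1, C2, C3, C4, C5, C6, C7; row i has aⱼ where attribute j ∈ Ri, else bᵢⱼ.
Initial tableau (one row per fragment):
  row 1: b11 a2 a3 b14 b15 b16 a7
  row 2: b21 a2 b23 a4 b25 a6 a7
  row 3: a1 a2 a3 b34 a5 a6 b37
Rows 1 and 3 agree on C3; apply C3→C4 and equate their C4 entries.
Rows 1 and 3 agree on C4; apply C4→C7 and equate their C7 entries.
No row becomes fully distinguished — the join is lossy.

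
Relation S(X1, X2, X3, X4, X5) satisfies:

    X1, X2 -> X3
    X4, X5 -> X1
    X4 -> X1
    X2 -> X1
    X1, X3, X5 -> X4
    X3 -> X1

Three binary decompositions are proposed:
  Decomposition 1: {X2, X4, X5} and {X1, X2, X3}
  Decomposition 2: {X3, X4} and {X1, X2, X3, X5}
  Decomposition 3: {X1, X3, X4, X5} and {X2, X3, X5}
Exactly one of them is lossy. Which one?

Decomposition 1: common = {X2}, closure = {X1, X2, X3} → lossless.
Decomposition 2: common = {X3}, closure = {X1, X3} → lossy.
Decomposition 3: common = {X3, X5}, closure = {X1, X3, X4, X5} → lossless.

Decomposition 2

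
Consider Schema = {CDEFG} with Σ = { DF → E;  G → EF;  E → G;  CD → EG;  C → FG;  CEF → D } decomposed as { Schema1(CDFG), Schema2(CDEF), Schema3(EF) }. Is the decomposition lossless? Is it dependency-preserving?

Lossless test (chase): Rows 1 and 2 agree on DF; apply DF→E and equate their E entries. Rows 1 and 2 agree on E; apply E→G and equate their G entries. Rows 1 and 3 agree on E; apply E→G and equate their G entries. Row 1 is now all distinguished symbols — the join is lossless.
Dependency preservation: the restricted closure of {G} across the fragments never reaches {EF}, so G → EF cannot be enforced without a join — not preserved.

lossless but not dependency-preserving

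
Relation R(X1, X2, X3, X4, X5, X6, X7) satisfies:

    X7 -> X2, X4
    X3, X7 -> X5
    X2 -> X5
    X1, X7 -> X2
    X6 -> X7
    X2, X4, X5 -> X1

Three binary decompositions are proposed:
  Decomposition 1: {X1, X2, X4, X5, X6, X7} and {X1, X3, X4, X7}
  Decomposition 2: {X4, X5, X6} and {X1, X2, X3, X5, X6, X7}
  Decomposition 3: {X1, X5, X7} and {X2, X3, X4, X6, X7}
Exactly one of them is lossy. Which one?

Decomposition 1: common = {X1, X4, X7}, closure = {X1, X2, X4, X5, X7} → lossy.
Decomposition 2: common = {X5, X6}, closure = {X1, X2, X4, X5, X6, X7} → lossless.
Decomposition 3: common = {X7}, closure = {X1, X2, X4, X5, X7} → lossless.

Decomposition 1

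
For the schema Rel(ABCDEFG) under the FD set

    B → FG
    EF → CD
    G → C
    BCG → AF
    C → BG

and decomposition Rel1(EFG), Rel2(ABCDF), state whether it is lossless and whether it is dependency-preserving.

Lossless test: (F)⁺ = {F}, which is a superkey of neither fragment — lossy.
Dependency preservation: the restricted closure of {B} across the fragments never reaches {FG}, so B → FG cannot be enforced without a join — not preserved.

lossy and not dependency-preserving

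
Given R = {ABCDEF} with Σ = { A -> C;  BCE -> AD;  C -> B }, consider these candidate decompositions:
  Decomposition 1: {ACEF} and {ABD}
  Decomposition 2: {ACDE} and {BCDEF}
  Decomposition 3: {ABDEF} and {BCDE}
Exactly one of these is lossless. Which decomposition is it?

Decomposition 1: common = {A}, closure = {ABC} → lossy.
Decomposition 2: common = {CDE}, closure = {ABCDE} → lossless.
Decomposition 3: common = {BDE}, closure = {BDE} → lossy.

Decomposition 2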